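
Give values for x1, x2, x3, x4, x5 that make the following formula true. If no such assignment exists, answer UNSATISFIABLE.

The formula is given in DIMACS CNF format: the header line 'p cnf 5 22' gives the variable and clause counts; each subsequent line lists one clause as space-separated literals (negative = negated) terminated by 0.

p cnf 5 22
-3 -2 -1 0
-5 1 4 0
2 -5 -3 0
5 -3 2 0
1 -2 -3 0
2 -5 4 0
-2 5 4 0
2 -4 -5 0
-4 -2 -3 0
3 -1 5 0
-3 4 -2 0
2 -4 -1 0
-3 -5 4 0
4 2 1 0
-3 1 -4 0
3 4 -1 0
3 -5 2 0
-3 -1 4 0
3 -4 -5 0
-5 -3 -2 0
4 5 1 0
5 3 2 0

x1 ↦ False; x2 ↦ True; x3 ↦ False; x4 ↦ True; x5 ↦ False

Branch on x3: set x3 = False.
Branch on x1: set x1 = False.
Branch on x5: set x5 = False.
(x4) alone gives x4 = True.
(x2) alone gives x2 = True.
Every clause now holds.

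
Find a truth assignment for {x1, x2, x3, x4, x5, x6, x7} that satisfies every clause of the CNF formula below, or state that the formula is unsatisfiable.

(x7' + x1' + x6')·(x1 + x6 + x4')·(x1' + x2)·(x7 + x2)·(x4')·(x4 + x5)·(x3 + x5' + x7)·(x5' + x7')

The clause (x4') is unit, so x4 = 0.
The clause (x5) is unit, so x5 = 1.
The clause (x7') is unit, so x7 = 0.
The clause (x2) is unit, so x2 = 1.
The clause (x3) is unit, so x3 = 1.
No clause remains; x1, x6 are free.

x1 ↦ 0,  x2 ↦ 1,  x3 ↦ 1,  x4 ↦ 0,  x5 ↦ 1,  x6 ↦ 1,  x7 ↦ 0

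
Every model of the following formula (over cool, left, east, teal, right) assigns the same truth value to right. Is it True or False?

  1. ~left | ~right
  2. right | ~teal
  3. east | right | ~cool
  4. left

False

Suppose right = 1.
Unit clause (~left) forces left = 0.
Now (left) is unsatisfied and unit — conflict.
So every satisfying assignment has right = False.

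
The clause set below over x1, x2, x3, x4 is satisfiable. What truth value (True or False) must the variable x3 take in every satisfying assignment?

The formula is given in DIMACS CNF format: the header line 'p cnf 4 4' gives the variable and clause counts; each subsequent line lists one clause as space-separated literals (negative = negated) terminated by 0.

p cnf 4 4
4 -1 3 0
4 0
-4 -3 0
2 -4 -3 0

Suppose x3 = True.
From the singleton clause (x4), x4 = True.
Now (¬x4) is unsatisfied and unit — conflict.
So every satisfying assignment has x3 = False.

False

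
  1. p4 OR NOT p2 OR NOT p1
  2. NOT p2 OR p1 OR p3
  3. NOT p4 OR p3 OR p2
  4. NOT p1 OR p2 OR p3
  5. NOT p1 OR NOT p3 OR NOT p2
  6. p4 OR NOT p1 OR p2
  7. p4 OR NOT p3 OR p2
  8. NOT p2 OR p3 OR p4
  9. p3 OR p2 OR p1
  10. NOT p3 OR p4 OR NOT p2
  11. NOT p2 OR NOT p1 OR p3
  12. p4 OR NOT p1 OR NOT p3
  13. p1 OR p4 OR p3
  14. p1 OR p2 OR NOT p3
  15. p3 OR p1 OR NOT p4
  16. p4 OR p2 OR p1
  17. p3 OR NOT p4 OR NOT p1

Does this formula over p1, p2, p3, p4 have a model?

Yes

Suppose p4 = true.
Suppose p3 = true.
Suppose p1 = true.
(NOT p2) alone gives p2 = false.
Every clause now holds.
A satisfying assignment: p1 ↦ true,  p2 ↦ false,  p3 ↦ true,  p4 ↦ true.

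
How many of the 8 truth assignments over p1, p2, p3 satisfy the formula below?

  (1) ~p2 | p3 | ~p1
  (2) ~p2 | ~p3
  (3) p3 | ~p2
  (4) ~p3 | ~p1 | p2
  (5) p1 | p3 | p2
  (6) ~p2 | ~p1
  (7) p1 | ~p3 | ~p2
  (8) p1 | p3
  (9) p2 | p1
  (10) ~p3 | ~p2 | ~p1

There are 2^3 = 8 truth assignments over (p1, p2, p3).
Split on p1. With p1 = 1, the clauses containing p1 are satisfied and ~p1 drops from the rest; 1 of the 2^2 = 4 assignments to the other variables satisfy what remains.
With p1 = 0, by the same count on the reduced clause set, 0 assignments work.
Total: 1 + 0 = 1.

1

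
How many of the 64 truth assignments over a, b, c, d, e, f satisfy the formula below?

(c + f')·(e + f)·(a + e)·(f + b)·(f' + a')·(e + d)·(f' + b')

10

There are 2^6 = 64 truth assignments over (a, b, c, d, e, f).
Split on f. With f = 1, the clauses containing f are satisfied and f' drops from the rest; 2 of the 2^5 = 32 assignments to the other variables satisfy what remains.
With f = 0, by the same count on the reduced clause set, 8 assignments work.
Total: 2 + 8 = 10.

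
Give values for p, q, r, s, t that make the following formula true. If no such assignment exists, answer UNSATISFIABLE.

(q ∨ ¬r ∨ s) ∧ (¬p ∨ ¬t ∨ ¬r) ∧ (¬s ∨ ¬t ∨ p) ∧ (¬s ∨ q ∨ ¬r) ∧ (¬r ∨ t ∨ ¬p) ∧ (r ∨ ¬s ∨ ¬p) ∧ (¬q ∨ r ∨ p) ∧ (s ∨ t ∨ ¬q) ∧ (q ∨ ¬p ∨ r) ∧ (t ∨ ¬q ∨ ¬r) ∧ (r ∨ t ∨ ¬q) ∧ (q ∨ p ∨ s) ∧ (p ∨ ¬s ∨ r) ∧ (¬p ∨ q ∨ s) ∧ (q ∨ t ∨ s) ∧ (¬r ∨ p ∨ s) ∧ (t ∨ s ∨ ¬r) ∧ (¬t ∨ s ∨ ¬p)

UNSATISFIABLE

Case q = True:
Case r = True:
(t) alone gives t = True.
(¬p) alone gives p = False.
(¬s) alone gives s = False.
Now (s) is unsatisfied and unit — conflict.
Undo r and try r = False.
(p) alone gives p = True.
(¬s) alone gives s = False.
(t) alone gives t = True.
Now (¬t) is unsatisfied and unit — conflict.
Both values of r lead to a conflict.
Undo q and try q = False.
Case r = False:
(¬p) alone gives p = False.
(s) alone gives s = True.
Now (¬s) is unsatisfied and unit — conflict.
Undo r and try r = True.
(s) alone gives s = True.
Now (¬s) is unsatisfied and unit — conflict.
Both values of r lead to a conflict.
Both values of q lead to a conflict.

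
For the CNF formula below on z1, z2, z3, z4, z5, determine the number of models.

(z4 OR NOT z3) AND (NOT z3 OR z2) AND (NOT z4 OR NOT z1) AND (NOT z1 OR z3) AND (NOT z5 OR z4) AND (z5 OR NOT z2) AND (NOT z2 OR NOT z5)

3

There are 2^5 = 32 truth assignments over (z1, z2, z3, z4, z5).
Split on z1. With z1 = true, the clauses containing z1 are satisfied and NOT z1 drops from the rest; 0 of the 2^4 = 16 assignments to the other variables satisfy what remains.
With z1 = false, by the same count on the reduced clause set, 3 assignments work.
(One model: z1=F, z2=F, z3=F, z4=F, z5=F.)
Total: 0 + 3 = 3.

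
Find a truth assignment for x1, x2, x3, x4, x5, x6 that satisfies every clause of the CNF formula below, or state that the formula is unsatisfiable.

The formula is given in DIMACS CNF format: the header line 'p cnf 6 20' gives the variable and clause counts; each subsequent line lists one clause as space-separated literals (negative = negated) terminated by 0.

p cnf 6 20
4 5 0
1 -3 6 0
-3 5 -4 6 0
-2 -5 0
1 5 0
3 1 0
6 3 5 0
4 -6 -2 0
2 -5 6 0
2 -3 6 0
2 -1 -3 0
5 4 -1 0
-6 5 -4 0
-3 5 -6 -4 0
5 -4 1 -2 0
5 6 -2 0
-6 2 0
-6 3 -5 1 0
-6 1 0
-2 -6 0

UNSATISFIABLE

Case x4 = True:
Case x2 = False:
Unit clause (¬x6) forces x6 = False.
Unit clause (¬x5) forces x5 = False.
Unit clause (¬x3) forces x3 = False.
That conflicts with the unit clause (x3).
So x2 must be the other value — set x2 = True.
Unit clause (¬x5) forces x5 = False.
Unit clause (x1) forces x1 = True.
Unit clause (¬x6) forces x6 = False.
That conflicts with the unit clause (x6).
Either choice for x2 ends in contradiction.
So x4 must be the other value — set x4 = False.
Unit clause (x5) forces x5 = True.
Unit clause (¬x2) forces x2 = False.
Unit clause (x6) forces x6 = True.
That conflicts with the unit clause (¬x6).
Either choice for x4 ends in contradiction.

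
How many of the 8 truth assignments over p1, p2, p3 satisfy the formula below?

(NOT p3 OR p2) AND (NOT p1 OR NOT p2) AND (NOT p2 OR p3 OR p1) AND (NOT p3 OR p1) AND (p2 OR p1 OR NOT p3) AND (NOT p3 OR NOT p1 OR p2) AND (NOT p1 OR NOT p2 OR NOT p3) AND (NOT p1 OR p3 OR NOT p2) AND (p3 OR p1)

1

There are 2^3 = 8 truth assignments over (p1, p2, p3).
Check each against the 9 clauses (columns in the order p1, p2, p3):
  F F F  ✗ fails (p3 OR p1)
  F F T  ✗ fails (NOT p3 OR p2)
  F T F  ✗ fails (NOT p2 OR p3 OR p1)
  F T T  ✗ fails (NOT p3 OR p1)
  T F F  ✓ satisfies all
  T F T  ✗ fails (NOT p3 OR p2)
  T T F  ✗ fails (NOT p1 OR NOT p2)
  T T T  ✗ fails (NOT p1 OR NOT p2)
1 of the 8 rows is a model.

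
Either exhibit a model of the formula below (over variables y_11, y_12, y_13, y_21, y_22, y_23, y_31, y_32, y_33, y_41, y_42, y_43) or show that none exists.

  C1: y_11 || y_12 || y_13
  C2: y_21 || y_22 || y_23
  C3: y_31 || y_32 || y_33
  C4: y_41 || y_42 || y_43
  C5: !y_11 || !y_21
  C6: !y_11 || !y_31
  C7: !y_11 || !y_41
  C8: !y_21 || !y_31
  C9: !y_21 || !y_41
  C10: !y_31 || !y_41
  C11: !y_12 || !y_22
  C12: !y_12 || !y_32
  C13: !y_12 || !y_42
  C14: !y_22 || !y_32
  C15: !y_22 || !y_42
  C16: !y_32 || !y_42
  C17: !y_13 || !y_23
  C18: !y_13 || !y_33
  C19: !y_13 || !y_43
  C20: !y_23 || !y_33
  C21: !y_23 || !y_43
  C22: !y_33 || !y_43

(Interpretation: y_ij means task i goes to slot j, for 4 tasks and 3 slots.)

Try y_11 = false.
Try y_12 = true.
The clause (!y_22) is unit, so y_22 = false.
The clause (!y_32) is unit, so y_32 = false.
The clause (!y_42) is unit, so y_42 = false.
Try y_21 = true.
The clause (!y_31) is unit, so y_31 = false.
The clause (y_33) is unit, so y_33 = true.
The clause (!y_41) is unit, so y_41 = false.
The clause (y_43) is unit, so y_43 = true.
But (!y_43) is also a unit clause — contradiction.
Backtrack on y_21: now try y_21 = false.
The clause (y_23) is unit, so y_23 = true.
The clause (!y_13) is unit, so y_13 = false.
The clause (!y_33) is unit, so y_33 = false.
The clause (y_31) is unit, so y_31 = true.
The clause (!y_41) is unit, so y_41 = false.
The clause (y_43) is unit, so y_43 = true.
But (!y_43) is also a unit clause — contradiction.
Both values of y_21 lead to a conflict.
Backtrack on y_12: now try y_12 = false.
The clause (y_13) is unit, so y_13 = true.
The clause (!y_23) is unit, so y_23 = false.
The clause (!y_33) is unit, so y_33 = false.
The clause (!y_43) is unit, so y_43 = false.
Try y_21 = true.
The clause (!y_31) is unit, so y_31 = false.
The clause (y_32) is unit, so y_32 = true.
The clause (!y_41) is unit, so y_41 = false.
The clause (y_42) is unit, so y_42 = true.
But (!y_42) is also a unit clause — contradiction.
Backtrack on y_21: now try y_21 = false.
The clause (y_22) is unit, so y_22 = true.
The clause (!y_32) is unit, so y_32 = false.
The clause (y_31) is unit, so y_31 = true.
The clause (!y_41) is unit, so y_41 = false.
The clause (y_42) is unit, so y_42 = true.
But (!y_42) is also a unit clause — contradiction.
Both values of y_21 lead to a conflict.
Both values of y_12 lead to a conflict.
Backtrack on y_11: now try y_11 = true.
The clause (!y_21) is unit, so y_21 = false.
The clause (!y_31) is unit, so y_31 = false.
The clause (!y_41) is unit, so y_41 = false.
Try y_22 = true.
The clause (!y_12) is unit, so y_12 = false.
The clause (!y_32) is unit, so y_32 = false.
The clause (y_33) is unit, so y_33 = true.
The clause (!y_42) is unit, so y_42 = false.
The clause (y_43) is unit, so y_43 = true.
But (!y_43) is also a unit clause — contradiction.
Backtrack on y_22: now try y_22 = false.
The clause (y_23) is unit, so y_23 = true.
The clause (!y_13) is unit, so y_13 = false.
The clause (!y_33) is unit, so y_33 = false.
The clause (y_32) is unit, so y_32 = true.
The clause (!y_12) is unit, so y_12 = false.
The clause (!y_42) is unit, so y_42 = false.
The clause (y_43) is unit, so y_43 = true.
But (!y_43) is also a unit clause — contradiction.
Both values of y_22 lead to a conflict.
Both values of y_11 lead to a conflict.

UNSATISFIABLE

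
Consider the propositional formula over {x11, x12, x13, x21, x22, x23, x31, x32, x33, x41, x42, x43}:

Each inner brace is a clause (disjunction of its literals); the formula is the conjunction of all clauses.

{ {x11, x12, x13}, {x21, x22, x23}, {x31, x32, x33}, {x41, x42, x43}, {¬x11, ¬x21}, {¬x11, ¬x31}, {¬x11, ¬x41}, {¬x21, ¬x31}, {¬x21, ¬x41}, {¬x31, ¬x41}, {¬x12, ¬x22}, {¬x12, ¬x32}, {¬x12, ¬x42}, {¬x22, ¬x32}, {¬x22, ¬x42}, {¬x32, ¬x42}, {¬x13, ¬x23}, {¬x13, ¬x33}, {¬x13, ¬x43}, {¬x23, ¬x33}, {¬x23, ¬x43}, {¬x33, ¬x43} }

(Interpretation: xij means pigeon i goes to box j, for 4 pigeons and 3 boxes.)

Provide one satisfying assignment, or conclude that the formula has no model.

UNSATISFIABLE

Case x11 = False:
Case x12 = True:
(¬x22) alone gives x22 = False.
(¬x32) alone gives x32 = False.
(¬x42) alone gives x42 = False.
Case x21 = True:
(¬x31) alone gives x31 = False.
(x33) alone gives x33 = True.
(¬x41) alone gives x41 = False.
(x43) alone gives x43 = True.
That conflicts with the unit clause (¬x43).
Undo x21 and try x21 = False.
(x23) alone gives x23 = True.
(¬x13) alone gives x13 = False.
(¬x33) alone gives x33 = False.
(x31) alone gives x31 = True.
(¬x41) alone gives x41 = False.
(x43) alone gives x43 = True.
That conflicts with the unit clause (¬x43).
Both values of x21 lead to a conflict.
Undo x12 and try x12 = False.
(x13) alone gives x13 = True.
(¬x23) alone gives x23 = False.
(¬x33) alone gives x33 = False.
(¬x43) alone gives x43 = False.
Case x21 = True:
(¬x31) alone gives x31 = False.
(x32) alone gives x32 = True.
(¬x41) alone gives x41 = False.
(x42) alone gives x42 = True.
That conflicts with the unit clause (¬x42).
Undo x21 and try x21 = False.
(x22) alone gives x22 = True.
(¬x32) alone gives x32 = False.
(x31) alone gives x31 = True.
(¬x41) alone gives x41 = False.
(x42) alone gives x42 = True.
That conflicts with the unit clause (¬x42).
Both values of x21 lead to a conflict.
Both values of x12 lead to a conflict.
Undo x11 and try x11 = True.
(¬x21) alone gives x21 = False.
(¬x31) alone gives x31 = False.
(¬x41) alone gives x41 = False.
Case x22 = True:
(¬x12) alone gives x12 = False.
(¬x32) alone gives x32 = False.
(x33) alone gives x33 = True.
(¬x42) alone gives x42 = False.
(x43) alone gives x43 = True.
That conflicts with the unit clause (¬x43).
Undo x22 and try x22 = False.
(x23) alone gives x23 = True.
(¬x13) alone gives x13 = False.
(¬x33) alone gives x33 = False.
(x32) alone gives x32 = True.
(¬x12) alone gives x12 = False.
(¬x42) alone gives x42 = False.
(x43) alone gives x43 = True.
That conflicts with the unit clause (¬x43).
Both values of x22 lead to a conflict.
Both values of x11 lead to a conflict.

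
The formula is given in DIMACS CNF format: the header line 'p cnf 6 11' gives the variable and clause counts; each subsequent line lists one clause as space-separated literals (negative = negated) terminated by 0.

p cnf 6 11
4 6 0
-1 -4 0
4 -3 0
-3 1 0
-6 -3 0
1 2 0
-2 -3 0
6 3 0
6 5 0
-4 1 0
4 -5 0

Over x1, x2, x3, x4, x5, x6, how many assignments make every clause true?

3

There are 2^6 = 64 truth assignments over (x1, x2, x3, x4, x5, x6).
Split on x3. With x3 = True, the clauses containing x3 are satisfied and ¬x3 drops from the rest; 0 of the 2^5 = 32 assignments to the other variables satisfy what remains.
With x3 = False, by the same count on the reduced clause set, 3 assignments work.
Total: 0 + 3 = 3.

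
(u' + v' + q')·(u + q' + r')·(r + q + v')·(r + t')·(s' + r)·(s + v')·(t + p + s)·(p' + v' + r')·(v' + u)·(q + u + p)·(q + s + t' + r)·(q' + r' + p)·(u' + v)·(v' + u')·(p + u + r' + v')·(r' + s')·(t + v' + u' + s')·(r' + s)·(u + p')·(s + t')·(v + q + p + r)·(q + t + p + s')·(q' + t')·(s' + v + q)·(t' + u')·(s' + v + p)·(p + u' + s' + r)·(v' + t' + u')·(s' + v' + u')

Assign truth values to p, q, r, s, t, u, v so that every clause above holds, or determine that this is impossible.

UNSATISFIABLE

Suppose r = 1.
(s') alone gives s = 0.
That conflicts with the unit clause (s).
Undo r and try r = 0.
(t') alone gives t = 0.
(s') alone gives s = 0.
(v') alone gives v = 0.
(p) alone gives p = 1.
(u') alone gives u = 0.
That conflicts with the unit clause (u).
Either choice for r ends in contradiction.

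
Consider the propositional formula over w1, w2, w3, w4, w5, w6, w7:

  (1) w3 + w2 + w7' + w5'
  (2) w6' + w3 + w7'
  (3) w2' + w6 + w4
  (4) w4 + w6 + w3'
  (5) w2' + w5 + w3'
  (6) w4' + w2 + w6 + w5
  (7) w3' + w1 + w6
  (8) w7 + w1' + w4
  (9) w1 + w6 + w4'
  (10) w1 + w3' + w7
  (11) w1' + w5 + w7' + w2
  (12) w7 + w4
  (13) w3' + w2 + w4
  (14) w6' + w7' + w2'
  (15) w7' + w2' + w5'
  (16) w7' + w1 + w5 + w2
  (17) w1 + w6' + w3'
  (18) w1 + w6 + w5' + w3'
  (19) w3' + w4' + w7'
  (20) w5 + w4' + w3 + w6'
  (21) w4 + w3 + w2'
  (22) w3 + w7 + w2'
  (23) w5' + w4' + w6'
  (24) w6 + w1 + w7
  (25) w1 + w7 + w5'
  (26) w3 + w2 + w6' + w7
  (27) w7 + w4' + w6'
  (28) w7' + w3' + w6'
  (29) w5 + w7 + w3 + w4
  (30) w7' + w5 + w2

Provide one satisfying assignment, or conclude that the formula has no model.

w1=1,  w2=1,  w3=1,  w4=1,  w5=1,  w6=0,  w7=0

Branch on w7: set w7 = 0.
From the singleton clause (w4), w4 = 1.
From the singleton clause (w6'), w6 = 0.
From the singleton clause (w1), w1 = 1.
Branch on w2: set w2 = 1.
From the singleton clause (w3), w3 = 1.
From the singleton clause (w5), w5 = 1.
This assignment satisfies each clause.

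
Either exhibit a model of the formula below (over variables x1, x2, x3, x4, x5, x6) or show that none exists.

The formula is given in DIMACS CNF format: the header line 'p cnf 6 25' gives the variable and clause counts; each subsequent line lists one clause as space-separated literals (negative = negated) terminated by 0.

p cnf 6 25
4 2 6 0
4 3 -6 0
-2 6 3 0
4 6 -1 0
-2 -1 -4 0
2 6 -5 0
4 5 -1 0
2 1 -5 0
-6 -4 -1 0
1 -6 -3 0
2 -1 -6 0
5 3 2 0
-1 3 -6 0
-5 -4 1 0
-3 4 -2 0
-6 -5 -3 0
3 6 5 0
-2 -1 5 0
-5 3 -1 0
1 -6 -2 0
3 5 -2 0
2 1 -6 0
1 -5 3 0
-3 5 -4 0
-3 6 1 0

Case x4 = True:
Case x2 = False:
Case x6 = True:
(¬x1) alone gives x1 = False.
Now (x1) is unsatisfied and unit — conflict.
So x6 must be the other value — set x6 = False.
(¬x5) alone gives x5 = False.
(x3) alone gives x3 = True.
Now (¬x3) is unsatisfied and unit — conflict.
Neither x6 = True nor x6 = False works.
So x2 must be the other value — set x2 = True.
(¬x1) alone gives x1 = False.
(¬x5) alone gives x5 = False.
(¬x6) alone gives x6 = False.
(x3) alone gives x3 = True.
Now (¬x3) is unsatisfied and unit — conflict.
Neither x2 = True nor x2 = False works.
So x4 must be the other value — set x4 = False.
Case x2 = True:
(¬x3) alone gives x3 = False.
(¬x6) alone gives x6 = False.
Now (x6) is unsatisfied and unit — conflict.
So x2 must be the other value — set x2 = False.
(x6) alone gives x6 = True.
(x3) alone gives x3 = True.
(x1) alone gives x1 = True.
Now (¬x1) is unsatisfied and unit — conflict.
Neither x2 = True nor x2 = False works.
Neither x4 = True nor x4 = False works.

UNSATISFIABLE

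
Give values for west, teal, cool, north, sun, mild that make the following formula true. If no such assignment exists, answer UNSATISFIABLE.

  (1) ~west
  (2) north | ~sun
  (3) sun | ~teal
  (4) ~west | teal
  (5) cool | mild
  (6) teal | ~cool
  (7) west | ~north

The clause (~west) is unit, so west = 0.
The clause (~north) is unit, so north = 0.
The clause (~sun) is unit, so sun = 0.
The clause (~teal) is unit, so teal = 0.
The clause (~cool) is unit, so cool = 0.
The clause (mild) is unit, so mild = 1.
Every clause now holds.

west ↦ 0; teal ↦ 0; cool ↦ 0; north ↦ 0; sun ↦ 0; mild ↦ 1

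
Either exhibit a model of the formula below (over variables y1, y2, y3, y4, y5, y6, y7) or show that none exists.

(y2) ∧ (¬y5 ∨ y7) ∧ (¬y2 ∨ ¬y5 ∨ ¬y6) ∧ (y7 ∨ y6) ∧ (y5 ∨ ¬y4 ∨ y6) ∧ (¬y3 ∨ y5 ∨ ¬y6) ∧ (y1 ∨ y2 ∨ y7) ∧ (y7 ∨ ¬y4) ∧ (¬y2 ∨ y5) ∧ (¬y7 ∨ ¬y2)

UNSATISFIABLE

Unit clause (y2) forces y2 = True.
Unit clause (y5) forces y5 = True.
Unit clause (y7) forces y7 = True.
That conflicts with the unit clause (¬y7).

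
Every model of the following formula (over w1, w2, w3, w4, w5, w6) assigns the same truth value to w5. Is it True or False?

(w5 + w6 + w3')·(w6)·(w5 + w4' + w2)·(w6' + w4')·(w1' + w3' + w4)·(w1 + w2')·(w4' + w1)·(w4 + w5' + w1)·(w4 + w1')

False

Suppose w5 = 1.
Unit clause (w6) forces w6 = 1.
Unit clause (w4') forces w4 = 0.
Unit clause (w1) forces w1 = 1.
That conflicts with the unit clause (w1').
So every satisfying assignment has w5 = False.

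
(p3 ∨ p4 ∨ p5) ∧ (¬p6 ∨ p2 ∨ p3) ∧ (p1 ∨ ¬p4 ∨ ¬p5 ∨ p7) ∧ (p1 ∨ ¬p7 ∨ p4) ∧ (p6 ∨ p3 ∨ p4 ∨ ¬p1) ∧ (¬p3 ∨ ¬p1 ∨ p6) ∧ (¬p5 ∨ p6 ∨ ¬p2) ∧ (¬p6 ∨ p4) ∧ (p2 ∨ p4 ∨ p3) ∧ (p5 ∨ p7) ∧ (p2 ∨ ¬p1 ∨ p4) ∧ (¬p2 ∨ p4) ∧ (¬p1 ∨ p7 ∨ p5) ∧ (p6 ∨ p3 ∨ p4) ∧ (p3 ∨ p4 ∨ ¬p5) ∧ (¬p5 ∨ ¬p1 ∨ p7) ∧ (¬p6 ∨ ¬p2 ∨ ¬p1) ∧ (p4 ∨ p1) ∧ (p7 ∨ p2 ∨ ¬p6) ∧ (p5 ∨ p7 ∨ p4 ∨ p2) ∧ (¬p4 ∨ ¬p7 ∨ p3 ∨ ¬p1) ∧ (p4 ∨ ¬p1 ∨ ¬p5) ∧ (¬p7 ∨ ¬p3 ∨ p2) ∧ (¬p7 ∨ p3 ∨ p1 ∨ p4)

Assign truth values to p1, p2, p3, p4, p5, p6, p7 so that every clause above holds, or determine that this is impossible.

Case p6 = True:
Unit clause (p4) forces p4 = True.
Case p2 = True:
Unit clause (¬p1) forces p1 = False.
Case p5 = True:
Unit clause (p7) forces p7 = True.
No clause remains; p3 is free.

p1=False; p2=True; p3=True; p4=True; p5=True; p6=True; p7=True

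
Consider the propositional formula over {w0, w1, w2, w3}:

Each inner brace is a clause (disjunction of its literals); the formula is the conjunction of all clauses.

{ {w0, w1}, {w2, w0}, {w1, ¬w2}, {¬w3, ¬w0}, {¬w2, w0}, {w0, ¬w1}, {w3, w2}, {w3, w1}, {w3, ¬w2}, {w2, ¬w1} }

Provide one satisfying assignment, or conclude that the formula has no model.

UNSATISFIABLE

Branch on w0: set w0 = True.
Unit clause (¬w3) forces w3 = False.
Unit clause (w2) forces w2 = True.
Now (¬w2) is unsatisfied and unit — conflict.
Backtrack on w0: now try w0 = False.
Unit clause (w1) forces w1 = True.
Now (¬w1) is unsatisfied and unit — conflict.
Both values of w0 lead to a conflict.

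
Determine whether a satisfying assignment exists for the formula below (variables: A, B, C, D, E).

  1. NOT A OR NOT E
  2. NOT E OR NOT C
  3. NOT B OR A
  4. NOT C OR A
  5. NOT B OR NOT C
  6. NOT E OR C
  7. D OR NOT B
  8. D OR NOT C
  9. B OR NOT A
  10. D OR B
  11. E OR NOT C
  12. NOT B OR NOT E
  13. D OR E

Case A = false:
The clause (NOT B) is unit, so B = false.
The clause (NOT C) is unit, so C = false.
The clause (NOT E) is unit, so E = false.
The clause (D) is unit, so D = true.
Every clause now holds.
A satisfying assignment: A ↦ false; B ↦ false; C ↦ false; D ↦ true; E ↦ false.

Yes, satisfiable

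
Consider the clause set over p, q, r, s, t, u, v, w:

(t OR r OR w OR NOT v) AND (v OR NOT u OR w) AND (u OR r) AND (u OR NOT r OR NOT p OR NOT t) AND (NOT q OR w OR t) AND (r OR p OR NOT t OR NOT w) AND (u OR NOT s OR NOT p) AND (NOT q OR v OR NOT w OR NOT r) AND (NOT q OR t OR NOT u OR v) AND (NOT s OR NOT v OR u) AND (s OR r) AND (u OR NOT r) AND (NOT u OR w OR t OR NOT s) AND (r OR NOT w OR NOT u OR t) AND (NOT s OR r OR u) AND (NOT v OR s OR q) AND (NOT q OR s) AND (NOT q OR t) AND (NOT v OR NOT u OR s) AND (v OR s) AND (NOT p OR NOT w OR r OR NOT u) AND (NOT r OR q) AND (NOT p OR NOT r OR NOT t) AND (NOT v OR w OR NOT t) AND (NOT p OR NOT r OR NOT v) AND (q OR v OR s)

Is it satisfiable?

Suppose u = true.
Suppose v = true.
The clause (s) is unit, so s = true.
Suppose w = true.
Suppose r = true.
The clause (q) is unit, so q = true.
The clause (t) is unit, so t = true.
The clause (NOT p) is unit, so p = false.
All clauses are satisfied.
A satisfying assignment: p=false, q=true, r=true, s=true, t=true, u=true, v=true, w=true.

Yes, satisfiable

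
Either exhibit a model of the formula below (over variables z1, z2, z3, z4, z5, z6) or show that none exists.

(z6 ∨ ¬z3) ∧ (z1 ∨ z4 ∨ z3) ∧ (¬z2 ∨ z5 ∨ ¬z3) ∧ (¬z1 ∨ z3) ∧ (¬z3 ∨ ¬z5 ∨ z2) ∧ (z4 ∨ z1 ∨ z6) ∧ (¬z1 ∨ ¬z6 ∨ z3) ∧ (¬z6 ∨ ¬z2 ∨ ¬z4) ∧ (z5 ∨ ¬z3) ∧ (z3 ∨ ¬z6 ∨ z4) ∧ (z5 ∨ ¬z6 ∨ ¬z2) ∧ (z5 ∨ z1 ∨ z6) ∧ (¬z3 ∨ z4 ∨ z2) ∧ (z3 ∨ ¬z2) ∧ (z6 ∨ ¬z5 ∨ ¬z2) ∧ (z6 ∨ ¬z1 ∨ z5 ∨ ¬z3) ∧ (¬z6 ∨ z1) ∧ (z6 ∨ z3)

Suppose z6 = True.
Unit clause (z1) forces z1 = True.
Unit clause (z3) forces z3 = True.
Unit clause (z5) forces z5 = True.
Unit clause (z2) forces z2 = True.
Unit clause (¬z4) forces z4 = False.
This assignment satisfies each clause.

z1=True,  z2=True,  z3=True,  z4=False,  z5=True,  z6=True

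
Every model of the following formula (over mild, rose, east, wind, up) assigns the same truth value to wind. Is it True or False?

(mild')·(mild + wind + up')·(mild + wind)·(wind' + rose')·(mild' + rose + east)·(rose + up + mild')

True

Suppose wind = 0.
Unit clause (mild') forces mild = 0.
Now (mild) is unsatisfied and unit — conflict.
So every satisfying assignment has wind = True.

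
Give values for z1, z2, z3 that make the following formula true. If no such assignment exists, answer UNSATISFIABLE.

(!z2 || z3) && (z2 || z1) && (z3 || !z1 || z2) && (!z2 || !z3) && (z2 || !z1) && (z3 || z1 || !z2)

Branch on z2: set z2 = false.
From the singleton clause (z1), z1 = true.
That conflicts with the unit clause (!z1).
Backtrack on z2: now try z2 = true.
From the singleton clause (z3), z3 = true.
That conflicts with the unit clause (!z3).
Neither z2 = true nor z2 = false works.

UNSATISFIABLE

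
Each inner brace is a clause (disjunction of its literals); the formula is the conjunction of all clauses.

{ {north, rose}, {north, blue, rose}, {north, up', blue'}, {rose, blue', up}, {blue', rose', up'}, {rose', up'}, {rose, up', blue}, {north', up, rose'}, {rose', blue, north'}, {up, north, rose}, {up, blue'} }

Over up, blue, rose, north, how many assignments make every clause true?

3

There are 2^4 = 16 truth assignments over (up, blue, rose, north).
Check each against the 11 clauses (columns in the order up, blue, rose, north):
  F F F F  ✗ fails (north + rose)
  F F F T  ✓ satisfies all
  F F T F  ✓ satisfies all
  F F T T  ✗ fails (north' + up + rose')
  F T F F  ✗ fails (north + rose)
  F T F T  ✗ fails (rose + blue' + up)
  F T T F  ✗ fails (up + blue')
  F T T T  ✗ fails (north' + up + rose')
  T F F F  ✗ fails (north + rose)
  T F F T  ✗ fails (rose + up' + blue)
  T F T F  ✗ fails (rose' + up')
  T F T T  ✗ fails (rose' + up')
  T T F F  ✗ fails (north + rose)
  T T F T  ✓ satisfies all
  T T T F  ✗ fails (north + up' + blue')
  T T T T  ✗ fails (blue' + rose' + up')
3 of the 16 rows are models.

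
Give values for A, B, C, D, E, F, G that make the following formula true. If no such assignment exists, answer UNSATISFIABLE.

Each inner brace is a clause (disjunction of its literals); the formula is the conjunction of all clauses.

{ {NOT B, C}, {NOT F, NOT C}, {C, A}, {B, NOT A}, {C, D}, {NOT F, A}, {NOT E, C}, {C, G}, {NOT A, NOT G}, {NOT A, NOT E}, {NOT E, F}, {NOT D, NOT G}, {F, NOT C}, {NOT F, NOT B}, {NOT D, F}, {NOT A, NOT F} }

UNSATISFIABLE

Suppose B = false.
(NOT A) alone gives A = false.
(C) alone gives C = true.
(NOT F) alone gives F = false.
Now (F) is unsatisfied and unit — conflict.
So B must be the other value — set B = true.
(C) alone gives C = true.
(NOT F) alone gives F = false.
Now (F) is unsatisfied and unit — conflict.
Neither B = true nor B = false works.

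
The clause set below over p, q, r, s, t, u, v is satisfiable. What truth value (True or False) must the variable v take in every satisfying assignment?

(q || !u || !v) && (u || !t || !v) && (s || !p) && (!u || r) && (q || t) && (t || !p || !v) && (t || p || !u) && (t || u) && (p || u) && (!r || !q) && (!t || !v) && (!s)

Suppose v = true.
(!t) alone gives t = false.
(q) alone gives q = true.
(!p) alone gives p = false.
(!u) alone gives u = false.
But (u) is also a unit clause — contradiction.
So every satisfying assignment has v = False.

False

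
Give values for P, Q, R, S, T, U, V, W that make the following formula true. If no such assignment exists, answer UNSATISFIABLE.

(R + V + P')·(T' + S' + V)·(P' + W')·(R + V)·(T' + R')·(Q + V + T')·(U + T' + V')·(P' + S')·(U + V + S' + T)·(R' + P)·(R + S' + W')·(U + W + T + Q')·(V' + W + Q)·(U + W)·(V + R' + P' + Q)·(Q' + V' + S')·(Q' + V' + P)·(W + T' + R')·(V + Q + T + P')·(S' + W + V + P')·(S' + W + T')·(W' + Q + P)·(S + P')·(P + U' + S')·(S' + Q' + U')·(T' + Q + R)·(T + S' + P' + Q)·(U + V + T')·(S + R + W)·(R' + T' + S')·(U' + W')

Suppose P = 0.
Unit clause (R') forces R = 0.
Unit clause (V) forces V = 1.
Unit clause (Q') forces Q = 0.
Unit clause (W) forces W = 1.
Now (W') is unsatisfied and unit — conflict.
So P must be the other value — set P = 1.
Unit clause (W') forces W = 0.
Unit clause (S') forces S = 0.
Now (S) is unsatisfied and unit — conflict.
Both values of P lead to a conflict.

UNSATISFIABLE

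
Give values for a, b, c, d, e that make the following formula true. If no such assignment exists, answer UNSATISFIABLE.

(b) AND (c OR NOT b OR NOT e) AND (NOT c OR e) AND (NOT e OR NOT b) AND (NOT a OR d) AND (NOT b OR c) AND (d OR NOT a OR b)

From the singleton clause (b), b = true.
From the singleton clause (NOT e), e = false.
From the singleton clause (NOT c), c = false.
That conflicts with the unit clause (c).

UNSATISFIABLE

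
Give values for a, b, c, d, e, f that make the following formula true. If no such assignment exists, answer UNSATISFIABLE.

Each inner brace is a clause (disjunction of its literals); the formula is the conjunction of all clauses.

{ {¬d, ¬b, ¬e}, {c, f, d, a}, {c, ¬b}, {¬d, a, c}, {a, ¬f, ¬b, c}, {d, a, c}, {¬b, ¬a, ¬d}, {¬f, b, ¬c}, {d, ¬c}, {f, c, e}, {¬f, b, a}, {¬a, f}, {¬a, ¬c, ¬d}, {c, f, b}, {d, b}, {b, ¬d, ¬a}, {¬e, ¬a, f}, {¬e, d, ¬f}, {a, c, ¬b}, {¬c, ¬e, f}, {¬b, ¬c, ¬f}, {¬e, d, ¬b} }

Case c = True:
From the singleton clause (d), d = True.
From the singleton clause (¬a), a = False.
Case b = True:
From the singleton clause (¬e), e = False.
From the singleton clause (¬f), f = False.
All clauses are satisfied.

a ↦ False, b ↦ True, c ↦ True, d ↦ True, e ↦ False, f ↦ False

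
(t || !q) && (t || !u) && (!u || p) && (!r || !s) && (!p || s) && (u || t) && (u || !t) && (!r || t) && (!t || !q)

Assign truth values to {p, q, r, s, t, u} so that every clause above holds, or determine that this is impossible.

p: true, q: false, r: false, s: true, t: true, u: true

Try t = true.
Unit clause (u) forces u = true.
Unit clause (p) forces p = true.
Unit clause (s) forces s = true.
Unit clause (!r) forces r = false.
Unit clause (!q) forces q = false.
Every clause now holds.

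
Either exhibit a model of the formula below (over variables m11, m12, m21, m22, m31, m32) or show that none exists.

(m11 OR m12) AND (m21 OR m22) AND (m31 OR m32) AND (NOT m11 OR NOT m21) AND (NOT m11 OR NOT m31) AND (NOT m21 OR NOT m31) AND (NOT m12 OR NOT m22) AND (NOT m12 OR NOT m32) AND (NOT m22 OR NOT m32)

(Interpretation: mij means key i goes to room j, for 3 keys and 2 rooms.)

Branch on m11: set m11 = true.
Unit clause (NOT m21) forces m21 = false.
Unit clause (m22) forces m22 = true.
Unit clause (NOT m31) forces m31 = false.
Unit clause (m32) forces m32 = true.
Now (NOT m32) is unsatisfied and unit — conflict.
Backtrack on m11: now try m11 = false.
Unit clause (m12) forces m12 = true.
Unit clause (NOT m22) forces m22 = false.
Unit clause (m21) forces m21 = true.
Unit clause (NOT m31) forces m31 = false.
Unit clause (m32) forces m32 = true.
Now (NOT m32) is unsatisfied and unit — conflict.
Either choice for m11 ends in contradiction.

UNSATISFIABLE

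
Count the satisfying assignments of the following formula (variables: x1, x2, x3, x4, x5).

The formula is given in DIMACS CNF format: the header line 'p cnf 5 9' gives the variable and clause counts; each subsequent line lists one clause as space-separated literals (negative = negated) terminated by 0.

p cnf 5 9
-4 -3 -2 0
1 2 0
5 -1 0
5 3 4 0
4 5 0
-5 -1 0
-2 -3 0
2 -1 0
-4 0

1

There are 2^5 = 32 truth assignments over (x1, x2, x3, x4, x5).
Split on x2. With x2 = True, the clauses containing x2 are satisfied and ¬x2 drops from the rest; 1 of the 2^4 = 16 assignments to the other variables satisfy what remains.
With x2 = False, by the same count on the reduced clause set, 0 assignments work.
Total: 1 + 0 = 1.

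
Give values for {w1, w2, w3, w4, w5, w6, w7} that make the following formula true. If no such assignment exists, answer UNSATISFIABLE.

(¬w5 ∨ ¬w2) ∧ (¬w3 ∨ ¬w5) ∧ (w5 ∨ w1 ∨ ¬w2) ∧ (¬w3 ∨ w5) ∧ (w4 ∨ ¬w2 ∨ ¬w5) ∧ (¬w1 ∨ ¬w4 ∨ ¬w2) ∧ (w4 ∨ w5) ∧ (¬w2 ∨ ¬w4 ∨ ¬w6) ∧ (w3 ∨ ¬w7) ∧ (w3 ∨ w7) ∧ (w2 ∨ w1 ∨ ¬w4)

Branch on w5: set w5 = False.
From the singleton clause (¬w3), w3 = False.
From the singleton clause (w4), w4 = True.
From the singleton clause (¬w7), w7 = False.
That conflicts with the unit clause (w7).
So w5 must be the other value — set w5 = True.
From the singleton clause (¬w2), w2 = False.
From the singleton clause (¬w3), w3 = False.
From the singleton clause (¬w7), w7 = False.
That conflicts with the unit clause (w7).
Both values of w5 lead to a conflict.

UNSATISFIABLE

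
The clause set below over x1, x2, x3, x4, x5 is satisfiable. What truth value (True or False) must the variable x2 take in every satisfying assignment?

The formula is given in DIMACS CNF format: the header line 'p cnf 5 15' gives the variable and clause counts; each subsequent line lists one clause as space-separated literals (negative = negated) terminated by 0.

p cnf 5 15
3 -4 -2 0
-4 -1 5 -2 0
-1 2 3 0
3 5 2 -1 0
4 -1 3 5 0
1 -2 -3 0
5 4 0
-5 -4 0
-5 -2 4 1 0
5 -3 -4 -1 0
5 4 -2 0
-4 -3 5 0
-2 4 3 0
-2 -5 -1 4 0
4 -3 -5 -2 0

False

Suppose x2 = True.
Branch on x3: set x3 = True.
Unit clause (x1) forces x1 = True.
Branch on x4: set x4 = False.
Unit clause (x5) forces x5 = True.
That conflicts with the unit clause (¬x5).
That branch fails; take x4 = True instead.
Unit clause (x5) forces x5 = True.
That conflicts with the unit clause (¬x5).
Either choice for x4 ends in contradiction.
That branch fails; take x3 = False instead.
Unit clause (¬x4) forces x4 = False.
That conflicts with the unit clause (x4).
Either choice for x3 ends in contradiction.
So every satisfying assignment has x2 = False.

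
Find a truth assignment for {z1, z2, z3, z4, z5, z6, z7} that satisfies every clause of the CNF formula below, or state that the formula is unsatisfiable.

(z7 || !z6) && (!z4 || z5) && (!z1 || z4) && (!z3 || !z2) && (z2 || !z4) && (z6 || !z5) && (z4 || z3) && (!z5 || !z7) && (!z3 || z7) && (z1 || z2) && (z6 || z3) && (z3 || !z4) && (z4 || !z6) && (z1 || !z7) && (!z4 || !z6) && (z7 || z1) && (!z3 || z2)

UNSATISFIABLE

Try z7 = true.
The clause (!z5) is unit, so z5 = false.
The clause (!z4) is unit, so z4 = false.
The clause (!z1) is unit, so z1 = false.
Now (z1) is unsatisfied and unit — conflict.
So z7 must be the other value — set z7 = false.
The clause (!z6) is unit, so z6 = false.
The clause (!z5) is unit, so z5 = false.
The clause (!z4) is unit, so z4 = false.
The clause (!z1) is unit, so z1 = false.
Now (z1) is unsatisfied and unit — conflict.
Either choice for z7 ends in contradiction.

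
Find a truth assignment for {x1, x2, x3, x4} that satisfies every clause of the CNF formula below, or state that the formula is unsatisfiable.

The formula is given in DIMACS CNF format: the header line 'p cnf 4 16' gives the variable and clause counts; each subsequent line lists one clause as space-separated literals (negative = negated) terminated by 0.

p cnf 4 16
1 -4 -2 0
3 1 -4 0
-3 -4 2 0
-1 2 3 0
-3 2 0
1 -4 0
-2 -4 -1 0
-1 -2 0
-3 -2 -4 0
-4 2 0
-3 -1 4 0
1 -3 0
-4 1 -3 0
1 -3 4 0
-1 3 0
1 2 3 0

x1 ↦ False, x2 ↦ True, x3 ↦ False, x4 ↦ False

Suppose x3 = False.
Unit clause (¬x1) forces x1 = False.
Unit clause (¬x4) forces x4 = False.
Unit clause (x2) forces x2 = True.
Every clause now holds.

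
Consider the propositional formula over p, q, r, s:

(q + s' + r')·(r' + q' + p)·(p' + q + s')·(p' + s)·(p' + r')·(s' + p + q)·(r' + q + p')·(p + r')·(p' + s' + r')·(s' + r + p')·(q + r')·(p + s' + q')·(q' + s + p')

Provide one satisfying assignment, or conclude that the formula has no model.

p ↦ 0; q ↦ 1; r ↦ 0; s ↦ 0

Try p = 0.
Unit clause (r') forces r = 0.
Try s = 0.
All clauses hold; q can take either value.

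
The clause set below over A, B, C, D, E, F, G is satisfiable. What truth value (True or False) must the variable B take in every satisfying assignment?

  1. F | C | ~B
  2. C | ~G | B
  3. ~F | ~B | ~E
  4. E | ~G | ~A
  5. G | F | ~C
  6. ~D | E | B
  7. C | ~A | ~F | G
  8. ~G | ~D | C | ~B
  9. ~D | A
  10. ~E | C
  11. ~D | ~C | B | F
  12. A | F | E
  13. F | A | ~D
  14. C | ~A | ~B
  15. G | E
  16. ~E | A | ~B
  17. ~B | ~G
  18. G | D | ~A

Suppose B = 1.
(~G) alone gives G = 0.
(E) alone gives E = 1.
(~F) alone gives F = 0.
(C) alone gives C = 1.
Now (~C) is unsatisfied and unit — conflict.
So every satisfying assignment has B = False.

False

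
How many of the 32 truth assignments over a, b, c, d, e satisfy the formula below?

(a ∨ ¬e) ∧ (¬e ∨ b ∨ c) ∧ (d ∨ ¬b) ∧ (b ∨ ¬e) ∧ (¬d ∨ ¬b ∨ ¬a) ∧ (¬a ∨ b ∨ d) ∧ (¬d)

2

There are 2^5 = 32 truth assignments over (a, b, c, d, e).
Split on e. With e = True, the clauses containing e are satisfied and ¬e drops from the rest; 0 of the 2^4 = 16 assignments to the other variables satisfy what remains.
With e = False, by the same count on the reduced clause set, 2 assignments work.
(One model: a=F, b=F, c=F, d=F, e=F.)
Total: 0 + 2 = 2.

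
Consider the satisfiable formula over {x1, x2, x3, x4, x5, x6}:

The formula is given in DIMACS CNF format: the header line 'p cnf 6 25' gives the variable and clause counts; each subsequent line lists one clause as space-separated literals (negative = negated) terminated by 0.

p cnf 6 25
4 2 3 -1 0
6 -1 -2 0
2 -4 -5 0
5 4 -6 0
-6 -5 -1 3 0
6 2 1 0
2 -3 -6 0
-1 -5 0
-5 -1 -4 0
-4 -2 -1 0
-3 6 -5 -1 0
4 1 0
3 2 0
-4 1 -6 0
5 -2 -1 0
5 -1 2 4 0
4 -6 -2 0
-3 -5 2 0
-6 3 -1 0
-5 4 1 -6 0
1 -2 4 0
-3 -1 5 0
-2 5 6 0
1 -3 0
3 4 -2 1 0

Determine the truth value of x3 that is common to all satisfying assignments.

Suppose x3 = True.
Unit clause (x1) forces x1 = True.
Unit clause (¬x5) forces x5 = False.
Now (x5) is unsatisfied and unit — conflict.
So every satisfying assignment has x3 = False.

False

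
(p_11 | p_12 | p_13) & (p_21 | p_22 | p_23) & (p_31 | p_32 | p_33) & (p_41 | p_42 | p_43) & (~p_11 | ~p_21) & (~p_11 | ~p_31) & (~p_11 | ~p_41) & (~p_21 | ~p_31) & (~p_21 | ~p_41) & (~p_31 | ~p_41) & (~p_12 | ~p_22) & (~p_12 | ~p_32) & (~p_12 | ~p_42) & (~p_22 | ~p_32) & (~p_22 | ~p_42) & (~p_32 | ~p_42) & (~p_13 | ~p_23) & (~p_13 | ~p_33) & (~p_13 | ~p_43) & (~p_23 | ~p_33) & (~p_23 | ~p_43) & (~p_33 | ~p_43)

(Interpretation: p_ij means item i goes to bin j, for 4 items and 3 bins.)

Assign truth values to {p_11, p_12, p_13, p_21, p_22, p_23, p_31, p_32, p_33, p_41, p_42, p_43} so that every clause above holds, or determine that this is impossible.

Suppose p_11 = 0.
Suppose p_12 = 1.
The clause (~p_22) is unit, so p_22 = 0.
The clause (~p_32) is unit, so p_32 = 0.
The clause (~p_42) is unit, so p_42 = 0.
Suppose p_21 = 1.
The clause (~p_31) is unit, so p_31 = 0.
The clause (p_33) is unit, so p_33 = 1.
The clause (~p_41) is unit, so p_41 = 0.
The clause (p_43) is unit, so p_43 = 1.
That conflicts with the unit clause (~p_43).
So p_21 must be the other value — set p_21 = 0.
The clause (p_23) is unit, so p_23 = 1.
The clause (~p_13) is unit, so p_13 = 0.
The clause (~p_33) is unit, so p_33 = 0.
The clause (p_31) is unit, so p_31 = 1.
The clause (~p_41) is unit, so p_41 = 0.
The clause (p_43) is unit, so p_43 = 1.
That conflicts with the unit clause (~p_43).
Either choice for p_21 ends in contradiction.
So p_12 must be the other value — set p_12 = 0.
The clause (p_13) is unit, so p_13 = 1.
The clause (~p_23) is unit, so p_23 = 0.
The clause (~p_33) is unit, so p_33 = 0.
The clause (~p_43) is unit, so p_43 = 0.
Suppose p_21 = 1.
The clause (~p_31) is unit, so p_31 = 0.
The clause (p_32) is unit, so p_32 = 1.
The clause (~p_41) is unit, so p_41 = 0.
The clause (p_42) is unit, so p_42 = 1.
That conflicts with the unit clause (~p_42).
So p_21 must be the other value — set p_21 = 0.
The clause (p_22) is unit, so p_22 = 1.
The clause (~p_32) is unit, so p_32 = 0.
The clause (p_31) is unit, so p_31 = 1.
The clause (~p_41) is unit, so p_41 = 0.
The clause (p_42) is unit, so p_42 = 1.
That conflicts with the unit clause (~p_42).
Either choice for p_21 ends in contradiction.
Either choice for p_12 ends in contradiction.
So p_11 must be the other value — set p_11 = 1.
The clause (~p_21) is unit, so p_21 = 0.
The clause (~p_31) is unit, so p_31 = 0.
The clause (~p_41) is unit, so p_41 = 0.
Suppose p_22 = 1.
The clause (~p_12) is unit, so p_12 = 0.
The clause (~p_32) is unit, so p_32 = 0.
The clause (p_33) is unit, so p_33 = 1.
The clause (~p_42) is unit, so p_42 = 0.
The clause (p_43) is unit, so p_43 = 1.
That conflicts with the unit clause (~p_43).
So p_22 must be the other value — set p_22 = 0.
The clause (p_23) is unit, so p_23 = 1.
The clause (~p_13) is unit, so p_13 = 0.
The clause (~p_33) is unit, so p_33 = 0.
The clause (p_32) is unit, so p_32 = 1.
The clause (~p_12) is unit, so p_12 = 0.
The clause (~p_42) is unit, so p_42 = 0.
The clause (p_43) is unit, so p_43 = 1.
That conflicts with the unit clause (~p_43).
Either choice for p_22 ends in contradiction.
Either choice for p_11 ends in contradiction.

UNSATISFIABLE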